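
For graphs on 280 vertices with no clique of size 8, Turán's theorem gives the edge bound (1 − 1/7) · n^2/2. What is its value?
Turán density bound = (6/7) · 280^2/2 = 33600

Turán's theorem: ex(n, K_{r+1}) is achieved by the complete r-partite Turán graph T(n, r) with parts as balanced as possible, and is at most (1 − 1/r) · n^2/2. For r = 7, n = 280: the density bound is (6/7) · 78400/2 = 33600. Since 7 ∣ 280, the Turán graph T(280, 7) has parts of equal size 40, and its edge count e(T(280, 7)) = 33600 attains the density bound exactly.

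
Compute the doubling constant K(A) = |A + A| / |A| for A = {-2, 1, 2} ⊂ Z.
K = |A + A| / |A| = 6/3 = 2

Enumerate A + A = {a + b : a, b ∈ A}. With |A| = 3, there are |A|^2 = 9 ordered sum pairs; collecting distinct values, A + A = {-4, -1, 0, 2, 3, 4}, so |A + A| = 6. Thus K = 6/3 = 2. For comparison, the minimum possible |A + A| over all 3-element sets is 2·3 − 1 = 5 (so min K = 5/3), attained only by arithmetic progressions.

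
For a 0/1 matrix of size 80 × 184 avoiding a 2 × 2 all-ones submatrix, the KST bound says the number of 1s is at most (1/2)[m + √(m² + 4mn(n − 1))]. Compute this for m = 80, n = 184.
z(80, 184; 2, 2) ≤ (1/2)[80 + √(80² + 4·80·184·183)] = (1/2)[80 + √10781440] = 1681.7552

Kővári–Sós–Turán: let r_1, ..., r_80 be the row sums and z = Σ r_i the total number of 1s. Each pair of columns can share at most one row with both entries 1 (else a 2×2 all-ones block appears), so Σ_i C(r_i, 2) ≤ C(184, 2) = 16836. By convexity Σ_i C(r_i, 2) ≥ 80·C(z/80, 2) = z(z − 80)/(2·80), giving z² − 80z − 80·184·183 ≤ 0 and hence z ≤ (1/2)[80 + √(6400 + 4·2693760)] = (1/2)[80 + √10781440] ≈ (1/2)(80 + 3283.5103) = 1681.7552.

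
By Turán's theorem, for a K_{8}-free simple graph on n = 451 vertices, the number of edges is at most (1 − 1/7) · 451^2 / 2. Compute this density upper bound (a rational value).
Turán density bound = (6/7) · 451^2/2 = 610203/7 ≈ 87171.8571

Turán's theorem: ex(n, K_{r+1}) is achieved by the complete r-partite Turán graph T(n, r) with parts as balanced as possible, and is at most (1 − 1/r) · n^2/2. For r = 7, n = 451: the density bound is (6/7) · 203401/2 = 610203/7 ≈ 87171.8571. The integer-valued extremum is e(T(451, 7)) = 87171, which is strictly less than the density bound 610203/7 since 7 ∤ 451 (the parts of T(451, 7) cannot all be equal).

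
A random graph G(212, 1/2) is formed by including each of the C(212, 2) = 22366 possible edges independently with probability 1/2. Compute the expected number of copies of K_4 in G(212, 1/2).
E[# K_4] = C(212, 4) · (1/2)^C(4, 2) = 81803645 / 2^6 = 1278181.953125

For each 4-subset S of vertices (there are C(212, 4) = 81803645 such S), let X_S = 1 if S induces a K_4 (all C(4, 2) = 6 edges present). Then P(X_S = 1) = (1/2)^6 = 1/64. By linearity of expectation, E[# K_4] = C(212, 4) · (1/2)^6 = 81803645 / 64 = 1278181.953125.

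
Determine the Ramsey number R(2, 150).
R(2, 150) = 150

R(2, k) = k for all k ≥ 2: in a 2-colouring of K_k, either some edge is red (a red K_2) or all edges are blue (a blue K_k). And K_{149} coloured all-blue has no blue K_150, so R(2, 150) > 149. Hence R(2, 150) = 150.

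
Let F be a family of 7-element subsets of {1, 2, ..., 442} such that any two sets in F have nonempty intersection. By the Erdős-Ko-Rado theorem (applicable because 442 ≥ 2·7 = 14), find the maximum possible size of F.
max |F| = C(441, 6) = 9873368049468

Erdős-Ko-Rado (1961): when n ≥ 2k, max |F| = C(n−1, k−1). The bound is attained by the star {A : i ∈ A} for any fixed i ∈ [n]. Here C(442−1, 7−1) = C(441, 6) = 9873368049468.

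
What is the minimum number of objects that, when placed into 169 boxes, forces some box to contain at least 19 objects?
n = (19 − 1)·169 + 1 = 3043

By the generalised pigeonhole principle, to guarantee some box contains ≥ r objects we need more than (r − 1) · k objects total. Threshold: n = (r − 1) · k + 1. With r = 19 and k = 169: n = 18 · 169 + 1 = 3042 + 1 = 3043. For n = 3042 = 18 · 169, we can put exactly 18 objects in every box, avoiding 19 in any single one — so 3043 is tight.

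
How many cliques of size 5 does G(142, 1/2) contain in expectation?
E[# K_5] = C(142, 5) · (1/2)^C(5, 2) = 448072338 / 2^10 = 224036169/512 ≈ 437570.642578

For each 5-subset S of vertices (there are C(142, 5) = 448072338 such S), let X_S = 1 if S induces a K_5 (all C(5, 2) = 10 edges present). Then P(X_S = 1) = (1/2)^10 = 1/1024. By linearity of expectation, E[# K_5] = C(142, 5) · (1/2)^10 = 448072338 / 1024 = 224036169/512 ≈ 437570.642578.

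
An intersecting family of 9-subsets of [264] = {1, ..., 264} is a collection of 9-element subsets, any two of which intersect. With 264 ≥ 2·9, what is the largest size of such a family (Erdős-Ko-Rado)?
max |F| = C(263, 8) = 509850594887712

The Erdős-Ko-Rado theorem states: for n ≥ 2k, an intersecting family of k-subsets of an n-element set has size at most C(n − 1, k − 1), with equality for 'star' families {A ⊆ [n] : |A| = k, i ∈ A} (fix an element i). For n = 264, k = 9: C(263, 8) = 509850594887712.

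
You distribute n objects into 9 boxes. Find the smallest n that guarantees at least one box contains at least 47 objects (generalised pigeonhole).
n = (47 − 1)·9 + 1 = 415

By the generalised pigeonhole principle, to guarantee some box contains ≥ r objects we need more than (r − 1) · k objects total. Threshold: n = (r − 1) · k + 1. With r = 47 and k = 9: n = 46 · 9 + 1 = 414 + 1 = 415. For n = 414 = 46 · 9, we can put exactly 46 objects in every box, avoiding 47 in any single one — so 415 is tight.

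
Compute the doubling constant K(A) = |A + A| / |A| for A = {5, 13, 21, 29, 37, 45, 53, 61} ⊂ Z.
K = |A + A| / |A| = 15/8

Enumerate A + A = {a + b : a, b ∈ A}. With |A| = 8, there are |A|^2 = 64 ordered sum pairs; collecting distinct values, A + A = {10, 18, 26, 34, 42, 50, 58, 66, 74, 82, 90, 98, 106, 114, 122}, so |A + A| = 15. Thus K = 15/8. Here |A + A| = 2|A| − 1 = 15, the minimum possible — so K = 15/8 is minimal, which holds iff A is an arithmetic progression.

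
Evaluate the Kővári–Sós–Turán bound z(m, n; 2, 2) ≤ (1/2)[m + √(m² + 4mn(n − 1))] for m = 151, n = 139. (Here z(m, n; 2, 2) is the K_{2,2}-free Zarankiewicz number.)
z(151, 139; 2, 2) ≤ (1/2)[151 + √(151² + 4·151·139·138)] = (1/2)[151 + √11608729] = 1779.0792

Kővári–Sós–Turán: let r_1, ..., r_151 be the row sums and z = Σ r_i the total number of 1s. Each pair of columns can share at most one row with both entries 1 (else a 2×2 all-ones block appears), so Σ_i C(r_i, 2) ≤ C(139, 2) = 9591. By convexity Σ_i C(r_i, 2) ≥ 151·C(z/151, 2) = z(z − 151)/(2·151), giving z² − 151z − 151·139·138 ≤ 0 and hence z ≤ (1/2)[151 + √(22801 + 4·2896482)] = (1/2)[151 + √11608729] ≈ (1/2)(151 + 3407.1585) = 1779.0792.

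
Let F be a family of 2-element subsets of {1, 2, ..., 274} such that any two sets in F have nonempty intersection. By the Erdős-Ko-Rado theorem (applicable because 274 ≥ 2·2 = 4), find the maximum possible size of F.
max |F| = C(273, 1) = 273

The Erdős-Ko-Rado theorem states: for n ≥ 2k, an intersecting family of k-subsets of an n-element set has size at most C(n − 1, k − 1), with equality for 'star' families {A ⊆ [n] : |A| = k, i ∈ A} (fix an element i). For n = 274, k = 2: C(273, 1) = 273.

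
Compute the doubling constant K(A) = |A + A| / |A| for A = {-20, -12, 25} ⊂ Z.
K = |A + A| / |A| = 6/3 = 2

Enumerate A + A = {a + b : a, b ∈ A}. With |A| = 3, there are |A|^2 = 9 ordered sum pairs; collecting distinct values, A + A = {-40, -32, -24, 5, 13, 50}, so |A + A| = 6. Thus K = 6/3 = 2. For comparison, the minimum possible |A + A| over all 3-element sets is 2·3 − 1 = 5 (so min K = 5/3), attained only by arithmetic progressions.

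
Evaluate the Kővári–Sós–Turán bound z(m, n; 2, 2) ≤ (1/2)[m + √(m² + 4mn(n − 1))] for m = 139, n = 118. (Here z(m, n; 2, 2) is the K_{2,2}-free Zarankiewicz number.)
z(139, 118; 2, 2) ≤ (1/2)[139 + √(139² + 4·139·118·117)] = (1/2)[139 + √7695457] = 1456.5343

Kővári–Sós–Turán: let r_1, ..., r_139 be the row sums and z = Σ r_i the total number of 1s. Each pair of columns can share at most one row with both entries 1 (else a 2×2 all-ones block appears), so Σ_i C(r_i, 2) ≤ C(118, 2) = 6903. By convexity Σ_i C(r_i, 2) ≥ 139·C(z/139, 2) = z(z − 139)/(2·139), giving z² − 139z − 139·118·117 ≤ 0 and hence z ≤ (1/2)[139 + √(19321 + 4·1919034)] = (1/2)[139 + √7695457] ≈ (1/2)(139 + 2774.0687) = 1456.5343.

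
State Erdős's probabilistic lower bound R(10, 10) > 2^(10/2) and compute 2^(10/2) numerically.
2^(10/2) = 32; so R(10, 10) > 32

Colour each edge of K_n uniformly at random with red/blue. The expected number of monochromatic K_10 is C(n, 10) · 2 · 2^(−C(10,2)). If C(n, 10) · 2^(1 − C(10,2)) < 1, then with positive probability no monochromatic K_10 exists, so R(10, 10) > n. The standard estimate C(n, 10) ≤ n^10/10! shows this inequality holds whenever n ≤ 2^(10/2) (since 10! · 2^(C(10,2) − 1) > 2^(10^2/2) ≥ n^10). Hence R(10, 10) > 2^(10/2) = 32.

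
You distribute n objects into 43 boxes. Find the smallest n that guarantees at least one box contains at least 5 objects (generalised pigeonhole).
n = (5 − 1)·43 + 1 = 173

By the generalised pigeonhole principle, to guarantee some box contains ≥ r objects we need more than (r − 1) · k objects total. Threshold: n = (r − 1) · k + 1. With r = 5 and k = 43: n = 4 · 43 + 1 = 172 + 1 = 173. For n = 172 = 4 · 43, we can put exactly 4 objects in every box, avoiding 5 in any single one — so 173 is tight.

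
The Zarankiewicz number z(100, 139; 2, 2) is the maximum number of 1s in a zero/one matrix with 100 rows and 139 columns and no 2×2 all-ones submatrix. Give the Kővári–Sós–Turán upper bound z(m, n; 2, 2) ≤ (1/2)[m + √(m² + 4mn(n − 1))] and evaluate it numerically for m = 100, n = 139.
z(100, 139; 2, 2) ≤ (1/2)[100 + √(100² + 4·100·139·138)] = (1/2)[100 + √7682800] = 1435.8932

Kővári–Sós–Turán: let r_1, ..., r_100 be the row sums and z = Σ r_i the total number of 1s. Each pair of columns can share at most one row with both entries 1 (else a 2×2 all-ones block appears), so Σ_i C(r_i, 2) ≤ C(139, 2) = 9591. By convexity Σ_i C(r_i, 2) ≥ 100·C(z/100, 2) = z(z − 100)/(2·100), giving z² − 100z − 100·139·138 ≤ 0 and hence z ≤ (1/2)[100 + √(10000 + 4·1918200)] = (1/2)[100 + √7682800] ≈ (1/2)(100 + 2771.7864) = 1435.8932.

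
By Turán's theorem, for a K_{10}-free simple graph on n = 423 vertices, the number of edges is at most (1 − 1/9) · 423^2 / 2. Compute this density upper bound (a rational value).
Turán density bound = (8/9) · 423^2/2 = 79524

Turán's theorem: ex(n, K_{r+1}) is achieved by the complete r-partite Turán graph T(n, r) with parts as balanced as possible, and is at most (1 − 1/r) · n^2/2. For r = 9, n = 423: the density bound is (8/9) · 178929/2 = 79524. Since 9 ∣ 423, the Turán graph T(423, 9) has parts of equal size 47, and its edge count e(T(423, 9)) = 79524 attains the density bound exactly.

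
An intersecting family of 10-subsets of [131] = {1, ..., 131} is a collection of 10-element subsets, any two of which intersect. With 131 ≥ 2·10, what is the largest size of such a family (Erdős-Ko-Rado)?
max |F| = C(130, 9) = 22016633132000

Erdős-Ko-Rado (1961): when n ≥ 2k, max |F| = C(n−1, k−1). The bound is attained by the star {A : i ∈ A} for any fixed i ∈ [n]. Here C(131−1, 10−1) = C(130, 9) = 22016633132000.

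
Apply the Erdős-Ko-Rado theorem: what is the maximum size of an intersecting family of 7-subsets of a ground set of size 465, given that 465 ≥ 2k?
max |F| = C(464, 6) = 13417756101288

The Erdős-Ko-Rado theorem states: for n ≥ 2k, an intersecting family of k-subsets of an n-element set has size at most C(n − 1, k − 1), with equality for 'star' families {A ⊆ [n] : |A| = k, i ∈ A} (fix an element i). For n = 465, k = 7: C(464, 6) = 13417756101288.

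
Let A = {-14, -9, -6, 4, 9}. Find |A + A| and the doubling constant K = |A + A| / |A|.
K = |A + A| / |A| = 14/5

Enumerate A + A = {a + b : a, b ∈ A}. With |A| = 5, there are |A|^2 = 25 ordered sum pairs; collecting distinct values, A + A = {-28, -23, -20, -18, -15, -12, -10, -5, -2, 0, 3, 8, 13, 18}, so |A + A| = 14. Thus K = 14/5. For comparison, the minimum possible |A + A| over all 5-element sets is 2·5 − 1 = 9 (so min K = 9/5), attained only by arithmetic progressions.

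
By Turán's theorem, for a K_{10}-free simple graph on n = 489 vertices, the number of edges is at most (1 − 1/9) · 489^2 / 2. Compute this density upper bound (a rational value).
Turán density bound = (8/9) · 489^2/2 = 106276

Turán's theorem: ex(n, K_{r+1}) is achieved by the complete r-partite Turán graph T(n, r) with parts as balanced as possible, and is at most (1 − 1/r) · n^2/2. For r = 9, n = 489: the density bound is (8/9) · 239121/2 = 106276. The integer-valued extremum is e(T(489, 9)) = 106275, which is strictly less than the density bound 106276 since 9 ∤ 489 (the parts of T(489, 9) cannot all be equal).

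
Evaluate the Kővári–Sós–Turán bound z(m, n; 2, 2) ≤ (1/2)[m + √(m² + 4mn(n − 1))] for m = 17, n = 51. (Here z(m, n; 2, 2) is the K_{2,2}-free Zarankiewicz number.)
z(17, 51; 2, 2) ≤ (1/2)[17 + √(17² + 4·17·51·50)] = (1/2)[17 + √173689] = 216.8801

Kővári–Sós–Turán: let r_1, ..., r_17 be the row sums and z = Σ r_i the total number of 1s. Each pair of columns can share at most one row with both entries 1 (else a 2×2 all-ones block appears), so Σ_i C(r_i, 2) ≤ C(51, 2) = 1275. By convexity Σ_i C(r_i, 2) ≥ 17·C(z/17, 2) = z(z − 17)/(2·17), giving z² − 17z − 17·51·50 ≤ 0 and hence z ≤ (1/2)[17 + √(289 + 4·43350)] = (1/2)[17 + √173689] ≈ (1/2)(17 + 416.7601) = 216.8801.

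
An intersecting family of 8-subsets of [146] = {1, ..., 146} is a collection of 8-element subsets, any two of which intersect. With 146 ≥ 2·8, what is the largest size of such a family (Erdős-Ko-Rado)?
max |F| = C(145, 7) = 230826830520

Erdős-Ko-Rado (1961): when n ≥ 2k, max |F| = C(n−1, k−1). The bound is attained by the star {A : i ∈ A} for any fixed i ∈ [n]. Here C(146−1, 8−1) = C(145, 7) = 230826830520.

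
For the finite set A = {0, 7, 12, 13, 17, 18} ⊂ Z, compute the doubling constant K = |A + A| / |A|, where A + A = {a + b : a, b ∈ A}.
K = |A + A| / |A| = 18/6 = 3

Enumerate A + A = {a + b : a, b ∈ A}. With |A| = 6, there are |A|^2 = 36 ordered sum pairs; collecting distinct values, A + A = {0, 7, 12, 13, 14, 17, 18, 19, 20, 24, 25, 26, 29, 30, 31, 34, 35, 36}, so |A + A| = 18. Thus K = 18/6 = 3. For comparison, the minimum possible |A + A| over all 6-element sets is 2·6 − 1 = 11 (so min K = 11/6), attained only by arithmetic progressions.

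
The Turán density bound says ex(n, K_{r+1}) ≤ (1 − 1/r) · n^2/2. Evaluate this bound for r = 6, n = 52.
Turán density bound = (5/6) · 52^2/2 = 3380/3 ≈ 1126.6667

Turán's theorem: ex(n, K_{r+1}) is achieved by the complete r-partite Turán graph T(n, r) with parts as balanced as possible, and is at most (1 − 1/r) · n^2/2. For r = 6, n = 52: the density bound is (5/6) · 2704/2 = 3380/3 ≈ 1126.6667. The integer-valued extremum is e(T(52, 6)) = 1126, which is strictly less than the density bound 3380/3 since 6 ∤ 52 (the parts of T(52, 6) cannot all be equal).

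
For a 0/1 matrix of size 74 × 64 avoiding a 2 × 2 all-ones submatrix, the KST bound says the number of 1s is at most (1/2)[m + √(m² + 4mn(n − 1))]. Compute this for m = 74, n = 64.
z(74, 64; 2, 2) ≤ (1/2)[74 + √(74² + 4·74·64·63)] = (1/2)[74 + √1198948] = 584.4824

Kővári–Sós–Turán: let r_1, ..., r_74 be the row sums and z = Σ r_i the total number of 1s. Each pair of columns can share at most one row with both entries 1 (else a 2×2 all-ones block appears), so Σ_i C(r_i, 2) ≤ C(64, 2) = 2016. By convexity Σ_i C(r_i, 2) ≥ 74·C(z/74, 2) = z(z − 74)/(2·74), giving z² − 74z − 74·64·63 ≤ 0 and hence z ≤ (1/2)[74 + √(5476 + 4·298368)] = (1/2)[74 + √1198948] ≈ (1/2)(74 + 1094.9648) = 584.4824.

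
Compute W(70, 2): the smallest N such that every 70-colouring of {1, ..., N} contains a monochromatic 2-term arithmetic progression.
W(70, 2) = 70 + 1 = 71

A 2-term AP is any pair of integers, so a monochromatic 2-AP exists iff some colour is used at least twice. With 70 colours, the colouring i ↦ i on {1, ..., 70} uses each colour once, avoiding any monochromatic pair, so W(70, 2) > 70. For {1, ..., 71}, pigeonhole forces two integers of the same colour, which form a monochromatic 2-AP. Hence W(70, 2) = 71.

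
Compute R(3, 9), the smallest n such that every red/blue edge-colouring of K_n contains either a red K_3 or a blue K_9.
R(3, 9) = 36

Lower bound: an explicit 2-colouring of K_{35} (typically a Paley-type or other structured construction) avoids a red K_3 and a blue K_9, showing R(3, 9) > 35.
Upper bound: the simple Erdős–Szekeres recurrence only gives R(3, 9) ≤ 37; the tight bound R(3, 9) ≤ 36 requires a sharper case analysis (or computer search) of 2-colourings of K_{36}.
Hence R(3, 9) = 36.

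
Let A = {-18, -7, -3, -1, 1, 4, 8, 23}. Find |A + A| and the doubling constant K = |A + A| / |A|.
K = |A + A| / |A| = 28/8 = 7/2

Enumerate A + A = {a + b : a, b ∈ A}. With |A| = 8, there are |A|^2 = 64 ordered sum pairs; collecting distinct values, A + A = {-36, -25, -21, -19, -17, -14, -10, -8, -6, -4, -3, -2, 0, 1, 2, 3, 5, 7, 8, 9, 12, 16, 20, 22, 24, 27, 31, 46}, so |A + A| = 28. Thus K = 28/8 = 7/2. For comparison, the minimum possible |A + A| over all 8-element sets is 2·8 − 1 = 15 (so min K = 15/8), attained only by arithmetic progressions.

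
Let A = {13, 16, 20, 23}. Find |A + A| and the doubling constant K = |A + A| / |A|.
K = |A + A| / |A| = 9/4

Enumerate A + A = {a + b : a, b ∈ A}. With |A| = 4, there are |A|^2 = 16 ordered sum pairs; collecting distinct values, A + A = {26, 29, 32, 33, 36, 39, 40, 43, 46}, so |A + A| = 9. Thus K = 9/4. For comparison, the minimum possible |A + A| over all 4-element sets is 2·4 − 1 = 7 (so min K = 7/4), attained only by arithmetic progressions.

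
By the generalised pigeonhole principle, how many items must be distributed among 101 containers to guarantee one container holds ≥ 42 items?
n = (42 − 1)·101 + 1 = 4142

By the generalised pigeonhole principle, to guarantee some box contains ≥ r objects we need more than (r − 1) · k objects total. Threshold: n = (r − 1) · k + 1. With r = 42 and k = 101: n = 41 · 101 + 1 = 4141 + 1 = 4142. For n = 4141 = 41 · 101, we can put exactly 41 objects in every box, avoiding 42 in any single one — so 4142 is tight.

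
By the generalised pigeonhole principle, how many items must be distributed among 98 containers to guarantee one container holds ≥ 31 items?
n = (31 − 1)·98 + 1 = 2941

By the generalised pigeonhole principle, to guarantee some box contains ≥ r objects we need more than (r − 1) · k objects total. Threshold: n = (r − 1) · k + 1. With r = 31 and k = 98: n = 30 · 98 + 1 = 2940 + 1 = 2941. For n = 2940 = 30 · 98, we can put exactly 30 objects in every box, avoiding 31 in any single one — so 2941 is tight.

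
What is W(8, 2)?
W(8, 2) = 8 + 1 = 9

A 2-term AP is any pair of integers, so a monochromatic 2-AP exists iff some colour is used at least twice. With 8 colours, the colouring i ↦ i on {1, ..., 8} uses each colour once, avoiding any monochromatic pair, so W(8, 2) > 8. For {1, ..., 9}, pigeonhole forces two integers of the same colour, which form a monochromatic 2-AP. Hence W(8, 2) = 9.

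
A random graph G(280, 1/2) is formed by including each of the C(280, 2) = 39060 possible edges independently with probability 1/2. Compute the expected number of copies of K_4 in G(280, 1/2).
E[# K_4] = C(280, 4) · (1/2)^C(4, 2) = 250654530 / 2^6 = 125327265/32 = 3916477.03125

For each 4-subset S of vertices (there are C(280, 4) = 250654530 such S), let X_S = 1 if S induces a K_4 (all C(4, 2) = 6 edges present). Then P(X_S = 1) = (1/2)^6 = 1/64. By linearity of expectation, E[# K_4] = C(280, 4) · (1/2)^6 = 250654530 / 64 = 125327265/32 = 3916477.03125.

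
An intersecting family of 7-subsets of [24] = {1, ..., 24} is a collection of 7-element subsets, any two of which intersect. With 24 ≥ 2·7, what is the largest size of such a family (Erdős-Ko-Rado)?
max |F| = C(23, 6) = 100947

The Erdős-Ko-Rado theorem states: for n ≥ 2k, an intersecting family of k-subsets of an n-element set has size at most C(n − 1, k − 1), with equality for 'star' families {A ⊆ [n] : |A| = k, i ∈ A} (fix an element i). For n = 24, k = 7: C(23, 6) = 100947.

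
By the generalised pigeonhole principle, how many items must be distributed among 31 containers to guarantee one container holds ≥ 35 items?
n = (35 − 1)·31 + 1 = 1055

By the generalised pigeonhole principle, to guarantee some box contains ≥ r objects we need more than (r − 1) · k objects total. Threshold: n = (r − 1) · k + 1. With r = 35 and k = 31: n = 34 · 31 + 1 = 1054 + 1 = 1055. For n = 1054 = 34 · 31, we can put exactly 34 objects in every box, avoiding 35 in any single one — so 1055 is tight.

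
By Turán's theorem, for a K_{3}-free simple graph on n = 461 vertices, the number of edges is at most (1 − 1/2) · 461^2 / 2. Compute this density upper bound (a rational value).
Turán density bound = (1/2) · 461^2/2 = 212521/4 ≈ 53130.25

Turán's theorem: ex(n, K_{r+1}) is achieved by the complete r-partite Turán graph T(n, r) with parts as balanced as possible, and is at most (1 − 1/r) · n^2/2. For r = 2, n = 461: the density bound is (1/2) · 212521/2 = 212521/4 ≈ 53130.25. The integer-valued extremum is e(T(461, 2)) = 53130, which is strictly less than the density bound 212521/4 since 2 ∤ 461 (the parts of T(461, 2) cannot all be equal).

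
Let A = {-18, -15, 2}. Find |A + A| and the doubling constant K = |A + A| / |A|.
K = |A + A| / |A| = 6/3 = 2

Enumerate A + A = {a + b : a, b ∈ A}. With |A| = 3, there are |A|^2 = 9 ordered sum pairs; collecting distinct values, A + A = {-36, -33, -30, -16, -13, 4}, so |A + A| = 6. Thus K = 6/3 = 2. For comparison, the minimum possible |A + A| over all 3-element sets is 2·3 − 1 = 5 (so min K = 5/3), attained only by arithmetic progressions.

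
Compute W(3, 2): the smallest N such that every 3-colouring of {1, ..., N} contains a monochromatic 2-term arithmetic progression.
W(3, 2) = 3 + 1 = 4

A 2-term AP is any pair of integers, so a monochromatic 2-AP exists iff some colour is used at least twice. With 3 colours, the colouring i ↦ i on {1, ..., 3} uses each colour once, avoiding any monochromatic pair, so W(3, 2) > 3. For {1, ..., 4}, pigeonhole forces two integers of the same colour, which form a monochromatic 2-AP. Hence W(3, 2) = 4.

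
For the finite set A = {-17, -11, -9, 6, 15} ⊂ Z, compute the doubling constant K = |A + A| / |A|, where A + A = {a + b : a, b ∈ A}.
K = |A + A| / |A| = 15/5 = 3

Enumerate A + A = {a + b : a, b ∈ A}. With |A| = 5, there are |A|^2 = 25 ordered sum pairs; collecting distinct values, A + A = {-34, -28, -26, -22, -20, -18, -11, -5, -3, -2, 4, 6, 12, 21, 30}, so |A + A| = 15. Thus K = 15/5 = 3. For comparison, the minimum possible |A + A| over all 5-element sets is 2·5 − 1 = 9 (so min K = 9/5), attained only by arithmetic progressions.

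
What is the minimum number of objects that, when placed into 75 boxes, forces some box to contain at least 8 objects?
n = (8 − 1)·75 + 1 = 526

By the generalised pigeonhole principle, to guarantee some box contains ≥ r objects we need more than (r − 1) · k objects total. Threshold: n = (r − 1) · k + 1. With r = 8 and k = 75: n = 7 · 75 + 1 = 525 + 1 = 526. For n = 525 = 7 · 75, we can put exactly 7 objects in every box, avoiding 8 in any single one — so 526 is tight.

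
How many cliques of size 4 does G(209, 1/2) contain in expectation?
E[# K_4] = C(209, 4) · (1/2)^C(4, 2) = 77238876 / 2^6 = 19309719/16 = 1206857.4375

For each 4-subset S of vertices (there are C(209, 4) = 77238876 such S), let X_S = 1 if S induces a K_4 (all C(4, 2) = 6 edges present). Then P(X_S = 1) = (1/2)^6 = 1/64. By linearity of expectation, E[# K_4] = C(209, 4) · (1/2)^6 = 77238876 / 64 = 19309719/16 = 1206857.4375.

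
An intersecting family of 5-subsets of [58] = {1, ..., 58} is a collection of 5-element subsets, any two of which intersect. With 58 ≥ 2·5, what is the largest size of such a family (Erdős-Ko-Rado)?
max |F| = C(57, 4) = 395010

The Erdős-Ko-Rado theorem states: for n ≥ 2k, an intersecting family of k-subsets of an n-element set has size at most C(n − 1, k − 1), with equality for 'star' families {A ⊆ [n] : |A| = k, i ∈ A} (fix an element i). For n = 58, k = 5: C(57, 4) = 395010.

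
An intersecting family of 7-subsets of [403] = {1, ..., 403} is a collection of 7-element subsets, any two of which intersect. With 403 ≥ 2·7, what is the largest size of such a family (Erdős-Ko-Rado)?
max |F| = C(402, 6) = 5646045778660

The Erdős-Ko-Rado theorem states: for n ≥ 2k, an intersecting family of k-subsets of an n-element set has size at most C(n − 1, k − 1), with equality for 'star' families {A ⊆ [n] : |A| = k, i ∈ A} (fix an element i). For n = 403, k = 7: C(402, 6) = 5646045778660.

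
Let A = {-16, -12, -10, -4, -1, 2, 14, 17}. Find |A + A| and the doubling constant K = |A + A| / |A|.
K = |A + A| / |A| = 27/8

Enumerate A + A = {a + b : a, b ∈ A}. With |A| = 8, there are |A|^2 = 64 ordered sum pairs; collecting distinct values, A + A = {-32, -28, -26, -24, -22, -20, -17, -16, -14, -13, -11, -10, -8, -5, -2, 1, 2, 4, 5, 7, 10, 13, 16, 19, 28, 31, 34}, so |A + A| = 27. Thus K = 27/8. For comparison, the minimum possible |A + A| over all 8-element sets is 2·8 − 1 = 15 (so min K = 15/8), attained only by arithmetic progressions.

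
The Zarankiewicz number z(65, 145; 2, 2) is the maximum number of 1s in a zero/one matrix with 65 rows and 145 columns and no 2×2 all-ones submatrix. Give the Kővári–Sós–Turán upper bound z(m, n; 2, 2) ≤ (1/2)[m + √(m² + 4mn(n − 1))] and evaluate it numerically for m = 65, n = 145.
z(65, 145; 2, 2) ≤ (1/2)[65 + √(65² + 4·65·145·144)] = (1/2)[65 + √5433025] = 1197.9425

Kővári–Sós–Turán: let r_1, ..., r_65 be the row sums and z = Σ r_i the total number of 1s. Each pair of columns can share at most one row with both entries 1 (else a 2×2 all-ones block appears), so Σ_i C(r_i, 2) ≤ C(145, 2) = 10440. By convexity Σ_i C(r_i, 2) ≥ 65·C(z/65, 2) = z(z − 65)/(2·65), giving z² − 65z − 65·145·144 ≤ 0 and hence z ≤ (1/2)[65 + √(4225 + 4·1357200)] = (1/2)[65 + √5433025] ≈ (1/2)(65 + 2330.885) = 1197.9425.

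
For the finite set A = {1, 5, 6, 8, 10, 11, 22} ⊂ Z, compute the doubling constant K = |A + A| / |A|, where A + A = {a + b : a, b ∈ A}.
K = |A + A| / |A| = 24/7

Enumerate A + A = {a + b : a, b ∈ A}. With |A| = 7, there are |A|^2 = 49 ordered sum pairs; collecting distinct values, A + A = {2, 6, 7, 9, 10, 11, 12, 13, 14, 15, 16, 17, 18, 19, 20, 21, 22, 23, 27, 28, 30, 32, 33, 44}, so |A + A| = 24. Thus K = 24/7. For comparison, the minimum possible |A + A| over all 7-element sets is 2·7 − 1 = 13 (so min K = 13/7), attained only by arithmetic progressions.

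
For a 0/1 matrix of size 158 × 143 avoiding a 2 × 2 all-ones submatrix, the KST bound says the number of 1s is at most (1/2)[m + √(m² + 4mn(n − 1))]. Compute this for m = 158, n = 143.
z(158, 143; 2, 2) ≤ (1/2)[158 + √(158² + 4·158·143·142)] = (1/2)[158 + √12858356] = 1871.9275

Kővári–Sós–Turán: let r_1, ..., r_158 be the row sums and z = Σ r_i the total number of 1s. Each pair of columns can share at most one row with both entries 1 (else a 2×2 all-ones block appears), so Σ_i C(r_i, 2) ≤ C(143, 2) = 10153. By convexity Σ_i C(r_i, 2) ≥ 158·C(z/158, 2) = z(z − 158)/(2·158), giving z² − 158z − 158·143·142 ≤ 0 and hence z ≤ (1/2)[158 + √(24964 + 4·3208348)] = (1/2)[158 + √12858356] ≈ (1/2)(158 + 3585.855) = 1871.9275.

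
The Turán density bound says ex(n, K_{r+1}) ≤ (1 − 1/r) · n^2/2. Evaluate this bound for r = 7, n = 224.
Turán density bound = (6/7) · 224^2/2 = 21504

Turán's theorem: ex(n, K_{r+1}) is achieved by the complete r-partite Turán graph T(n, r) with parts as balanced as possible, and is at most (1 − 1/r) · n^2/2. For r = 7, n = 224: the density bound is (6/7) · 50176/2 = 21504. Since 7 ∣ 224, the Turán graph T(224, 7) has parts of equal size 32, and its edge count e(T(224, 7)) = 21504 attains the density bound exactly.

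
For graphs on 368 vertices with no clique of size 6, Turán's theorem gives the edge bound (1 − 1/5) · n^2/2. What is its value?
Turán density bound = (4/5) · 368^2/2 = 270848/5 ≈ 54169.6

Turán's theorem: ex(n, K_{r+1}) is achieved by the complete r-partite Turán graph T(n, r) with parts as balanced as possible, and is at most (1 − 1/r) · n^2/2. For r = 5, n = 368: the density bound is (4/5) · 135424/2 = 270848/5 ≈ 54169.6. The integer-valued extremum is e(T(368, 5)) = 54169, which is strictly less than the density bound 270848/5 since 5 ∤ 368 (the parts of T(368, 5) cannot all be equal).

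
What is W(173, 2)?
W(173, 2) = 173 + 1 = 174

A 2-term AP is any pair of integers, so a monochromatic 2-AP exists iff some colour is used at least twice. With 173 colours, the colouring i ↦ i on {1, ..., 173} uses each colour once, avoiding any monochromatic pair, so W(173, 2) > 173. For {1, ..., 174}, pigeonhole forces two integers of the same colour, which form a monochromatic 2-AP. Hence W(173, 2) = 174.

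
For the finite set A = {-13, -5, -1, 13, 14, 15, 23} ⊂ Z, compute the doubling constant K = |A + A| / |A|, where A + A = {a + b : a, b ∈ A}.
K = |A + A| / |A| = 26/7

Enumerate A + A = {a + b : a, b ∈ A}. With |A| = 7, there are |A|^2 = 49 ordered sum pairs; collecting distinct values, A + A = {-26, -18, -14, -10, -6, -2, 0, 1, 2, 8, 9, 10, 12, 13, 14, 18, 22, 26, 27, 28, 29, 30, 36, 37, 38, 46}, so |A + A| = 26. Thus K = 26/7. For comparison, the minimum possible |A + A| over all 7-element sets is 2·7 − 1 = 13 (so min K = 13/7), attained only by arithmetic progressions.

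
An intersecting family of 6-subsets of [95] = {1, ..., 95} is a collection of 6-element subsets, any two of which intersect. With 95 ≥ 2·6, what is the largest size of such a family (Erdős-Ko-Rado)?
max |F| = C(94, 5) = 54891018

Erdős-Ko-Rado (1961): when n ≥ 2k, max |F| = C(n−1, k−1). The bound is attained by the star {A : i ∈ A} for any fixed i ∈ [n]. Here C(95−1, 6−1) = C(94, 5) = 54891018.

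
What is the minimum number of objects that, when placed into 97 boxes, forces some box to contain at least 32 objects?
n = (32 − 1)·97 + 1 = 3008

By the generalised pigeonhole principle, to guarantee some box contains ≥ r objects we need more than (r − 1) · k objects total. Threshold: n = (r − 1) · k + 1. With r = 32 and k = 97: n = 31 · 97 + 1 = 3007 + 1 = 3008. For n = 3007 = 31 · 97, we can put exactly 31 objects in every box, avoiding 32 in any single one — so 3008 is tight.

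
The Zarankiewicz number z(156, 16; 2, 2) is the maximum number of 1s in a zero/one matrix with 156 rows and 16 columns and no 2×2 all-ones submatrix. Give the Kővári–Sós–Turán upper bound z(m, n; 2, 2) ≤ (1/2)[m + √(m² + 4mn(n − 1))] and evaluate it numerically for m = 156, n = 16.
z(156, 16; 2, 2) ≤ (1/2)[156 + √(156² + 4·156·16·15)] = (1/2)[156 + √174096] = 286.6241

Kővári–Sós–Turán: let r_1, ..., r_156 be the row sums and z = Σ r_i the total number of 1s. Each pair of columns can share at most one row with both entries 1 (else a 2×2 all-ones block appears), so Σ_i C(r_i, 2) ≤ C(16, 2) = 120. By convexity Σ_i C(r_i, 2) ≥ 156·C(z/156, 2) = z(z − 156)/(2·156), giving z² − 156z − 156·16·15 ≤ 0 and hence z ≤ (1/2)[156 + √(24336 + 4·37440)] = (1/2)[156 + √174096] ≈ (1/2)(156 + 417.2481) = 286.6241.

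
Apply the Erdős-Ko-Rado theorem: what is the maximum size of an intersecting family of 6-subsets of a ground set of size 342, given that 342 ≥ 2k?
max |F| = C(341, 5) = 37307689133

Erdős-Ko-Rado (1961): when n ≥ 2k, max |F| = C(n−1, k−1). The bound is attained by the star {A : i ∈ A} for any fixed i ∈ [n]. Here C(342−1, 6−1) = C(341, 5) = 37307689133.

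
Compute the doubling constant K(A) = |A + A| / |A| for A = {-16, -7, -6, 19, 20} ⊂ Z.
K = |A + A| / |A| = 14/5

Enumerate A + A = {a + b : a, b ∈ A}. With |A| = 5, there are |A|^2 = 25 ordered sum pairs; collecting distinct values, A + A = {-32, -23, -22, -14, -13, -12, 3, 4, 12, 13, 14, 38, 39, 40}, so |A + A| = 14. Thus K = 14/5. For comparison, the minimum possible |A + A| over all 5-element sets is 2·5 − 1 = 9 (so min K = 9/5), attained only by arithmetic progressions.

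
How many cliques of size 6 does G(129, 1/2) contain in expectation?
E[# K_6] = C(129, 6) · (1/2)^C(6, 2) = 5688177600 / 2^15 = 88877775/512 ≈ 173589.404297

For each 6-subset S of vertices (there are C(129, 6) = 5688177600 such S), let X_S = 1 if S induces a K_6 (all C(6, 2) = 15 edges present). Then P(X_S = 1) = (1/2)^15 = 1/32768. By linearity of expectation, E[# K_6] = C(129, 6) · (1/2)^15 = 5688177600 / 32768 = 88877775/512 ≈ 173589.404297.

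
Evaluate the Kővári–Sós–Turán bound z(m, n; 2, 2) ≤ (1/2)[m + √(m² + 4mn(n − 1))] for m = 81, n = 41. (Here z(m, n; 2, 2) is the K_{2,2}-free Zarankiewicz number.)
z(81, 41; 2, 2) ≤ (1/2)[81 + √(81² + 4·81·41·40)] = (1/2)[81 + √537921] = 407.2155

Kővári–Sós–Turán: let r_1, ..., r_81 be the row sums and z = Σ r_i the total number of 1s. Each pair of columns can share at most one row with both entries 1 (else a 2×2 all-ones block appears), so Σ_i C(r_i, 2) ≤ C(41, 2) = 820. By convexity Σ_i C(r_i, 2) ≥ 81·C(z/81, 2) = z(z − 81)/(2·81), giving z² − 81z − 81·41·40 ≤ 0 and hence z ≤ (1/2)[81 + √(6561 + 4·132840)] = (1/2)[81 + √537921] ≈ (1/2)(81 + 733.431) = 407.2155.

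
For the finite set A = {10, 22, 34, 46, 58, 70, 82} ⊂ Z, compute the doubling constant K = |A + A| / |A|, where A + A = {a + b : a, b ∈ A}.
K = |A + A| / |A| = 13/7

Enumerate A + A = {a + b : a, b ∈ A}. With |A| = 7, there are |A|^2 = 49 ordered sum pairs; collecting distinct values, A + A = {20, 32, 44, 56, 68, 80, 92, 104, 116, 128, 140, 152, 164}, so |A + A| = 13. Thus K = 13/7. Here |A + A| = 2|A| − 1 = 13, the minimum possible — so K = 13/7 is minimal, which holds iff A is an arithmetic progression.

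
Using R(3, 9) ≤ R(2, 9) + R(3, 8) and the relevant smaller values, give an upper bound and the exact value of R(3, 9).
R(3, 9) ≤ R(2, 9) + R(3, 8) = 9 + 28 = 37; exact value R(3, 9) = 36.

The Erdős–Szekeres recurrence R(r, s) ≤ R(r−1, s) + R(r, s−1) applied to (r, s) = (3, 9) gives
  R(3, 9) ≤ R(2, 9) + R(3, 8) = 9 + 28 = 37.
(Recall R(2, k) = k and R is symmetric.) The recurrence is not tight here (it gives 37, but the exact value is R(3, 9) = 36); the tight upper bound requires a sharper argument than the simple recurrence, combined with a lower-bound construction on K_{35}.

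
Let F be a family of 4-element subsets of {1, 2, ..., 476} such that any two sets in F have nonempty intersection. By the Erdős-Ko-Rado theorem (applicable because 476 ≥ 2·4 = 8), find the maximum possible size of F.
max |F| = C(475, 3) = 17749325

The Erdős-Ko-Rado theorem states: for n ≥ 2k, an intersecting family of k-subsets of an n-element set has size at most C(n − 1, k − 1), with equality for 'star' families {A ⊆ [n] : |A| = k, i ∈ A} (fix an element i). For n = 476, k = 4: C(475, 3) = 17749325.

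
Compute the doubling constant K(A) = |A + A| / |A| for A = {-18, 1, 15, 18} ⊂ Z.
K = |A + A| / |A| = 10/4 = 5/2

Enumerate A + A = {a + b : a, b ∈ A}. With |A| = 4, there are |A|^2 = 16 ordered sum pairs; collecting distinct values, A + A = {-36, -17, -3, 0, 2, 16, 19, 30, 33, 36}, so |A + A| = 10. Thus K = 10/4 = 5/2. For comparison, the minimum possible |A + A| over all 4-element sets is 2·4 − 1 = 7 (so min K = 7/4), attained only by arithmetic progressions.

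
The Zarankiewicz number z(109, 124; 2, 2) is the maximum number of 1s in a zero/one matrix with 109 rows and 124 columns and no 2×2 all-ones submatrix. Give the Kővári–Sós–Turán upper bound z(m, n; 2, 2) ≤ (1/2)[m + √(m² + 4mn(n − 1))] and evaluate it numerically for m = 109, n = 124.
z(109, 124; 2, 2) ≤ (1/2)[109 + √(109² + 4·109·124·123)] = (1/2)[109 + √6661753] = 1345.0186

Kővári–Sós–Turán: let r_1, ..., r_109 be the row sums and z = Σ r_i the total number of 1s. Each pair of columns can share at most one row with both entries 1 (else a 2×2 all-ones block appears), so Σ_i C(r_i, 2) ≤ C(124, 2) = 7626. By convexity Σ_i C(r_i, 2) ≥ 109·C(z/109, 2) = z(z − 109)/(2·109), giving z² − 109z − 109·124·123 ≤ 0 and hence z ≤ (1/2)[109 + √(11881 + 4·1662468)] = (1/2)[109 + √6661753] ≈ (1/2)(109 + 2581.0372) = 1345.0186.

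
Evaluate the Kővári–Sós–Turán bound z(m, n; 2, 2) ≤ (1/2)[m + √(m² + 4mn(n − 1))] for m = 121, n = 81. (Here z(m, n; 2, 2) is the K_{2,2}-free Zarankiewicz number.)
z(121, 81; 2, 2) ≤ (1/2)[121 + √(121² + 4·121·81·80)] = (1/2)[121 + √3150961] = 948.0473

Kővári–Sós–Turán: let r_1, ..., r_121 be the row sums and z = Σ r_i the total number of 1s. Each pair of columns can share at most one row with both entries 1 (else a 2×2 all-ones block appears), so Σ_i C(r_i, 2) ≤ C(81, 2) = 3240. By convexity Σ_i C(r_i, 2) ≥ 121·C(z/121, 2) = z(z − 121)/(2·121), giving z² − 121z − 121·81·80 ≤ 0 and hence z ≤ (1/2)[121 + √(14641 + 4·784080)] = (1/2)[121 + √3150961] ≈ (1/2)(121 + 1775.0946) = 948.0473.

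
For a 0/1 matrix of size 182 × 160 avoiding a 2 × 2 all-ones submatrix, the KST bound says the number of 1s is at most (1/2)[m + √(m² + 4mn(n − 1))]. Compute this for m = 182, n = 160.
z(182, 160; 2, 2) ≤ (1/2)[182 + √(182² + 4·182·160·159)] = (1/2)[182 + √18553444] = 2244.6854

Kővári–Sós–Turán: let r_1, ..., r_182 be the row sums and z = Σ r_i the total number of 1s. Each pair of columns can share at most one row with both entries 1 (else a 2×2 all-ones block appears), so Σ_i C(r_i, 2) ≤ C(160, 2) = 12720. By convexity Σ_i C(r_i, 2) ≥ 182·C(z/182, 2) = z(z − 182)/(2·182), giving z² − 182z − 182·160·159 ≤ 0 and hence z ≤ (1/2)[182 + √(33124 + 4·4630080)] = (1/2)[182 + √18553444] ≈ (1/2)(182 + 4307.3709) = 2244.6854.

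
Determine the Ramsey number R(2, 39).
R(2, 39) = 39

R(2, k) = k for all k ≥ 2: in a 2-colouring of K_k, either some edge is red (a red K_2) or all edges are blue (a blue K_k). And K_{38} coloured all-blue has no blue K_39, so R(2, 39) > 38. Hence R(2, 39) = 39.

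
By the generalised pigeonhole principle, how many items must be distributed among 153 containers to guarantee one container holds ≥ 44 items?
n = (44 − 1)·153 + 1 = 6580

By the generalised pigeonhole principle, to guarantee some box contains ≥ r objects we need more than (r − 1) · k objects total. Threshold: n = (r − 1) · k + 1. With r = 44 and k = 153: n = 43 · 153 + 1 = 6579 + 1 = 6580. For n = 6579 = 43 · 153, we can put exactly 43 objects in every box, avoiding 44 in any single one — so 6580 is tight.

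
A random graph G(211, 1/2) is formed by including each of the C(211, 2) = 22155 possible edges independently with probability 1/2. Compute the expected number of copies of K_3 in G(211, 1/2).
E[# K_3] = C(211, 3) · (1/2)^C(3, 2) = 1543465 / 2^3 = 192933.125

For each 3-subset S of vertices (there are C(211, 3) = 1543465 such S), let X_S = 1 if S induces a K_3 (all C(3, 2) = 3 edges present). Then P(X_S = 1) = (1/2)^3 = 1/8. By linearity of expectation, E[# K_3] = C(211, 3) · (1/2)^3 = 1543465 / 8 = 192933.125.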